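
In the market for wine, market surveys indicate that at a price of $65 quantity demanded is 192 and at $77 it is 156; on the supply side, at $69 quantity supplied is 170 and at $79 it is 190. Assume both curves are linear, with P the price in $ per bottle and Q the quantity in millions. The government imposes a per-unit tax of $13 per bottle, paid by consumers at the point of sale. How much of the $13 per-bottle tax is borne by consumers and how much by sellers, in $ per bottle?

Demand slope: (156 − 192)/(77 − 65) = -3, so Qd = 387 − 3P.
Supply slope: (190 − 170)/(79 − 69) = 2, so Qs = 2P + 32.
Without the tax, 387 − 3P = 2P + 32 gives 5P = 355, so P* = $71 and Q* = 174.
With the tax collected from consumers, demand (in seller-price terms) shifts: Qd = 387 − 3(P + 13).
Solving gives Q = 158.4 with consumers paying $76.2 and sellers receiving $63.2 (the $13 wedge).
Burden on consumers: $5.2; on sellers: $7.8. (They sum to $13.)
The less price-elastic side of the market bears the larger share of a per-unit tax.

Consumers bear $5.2 per bottle; sellers bear $7.8 per bottle.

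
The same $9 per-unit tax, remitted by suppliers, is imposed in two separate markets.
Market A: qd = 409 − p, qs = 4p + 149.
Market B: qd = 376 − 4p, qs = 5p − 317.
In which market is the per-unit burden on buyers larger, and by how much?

Market A: pre-tax p* = $52, q* = 357; post-tax q = 349.8; per-unit burden on buyers = $7.2.
Market B: pre-tax p* = $77, q* = 68; post-tax q = 48; per-unit burden on buyers = $5.
Difference: $7.2 vs $5 → market A is larger by $2.2.

Market A, by $2.2.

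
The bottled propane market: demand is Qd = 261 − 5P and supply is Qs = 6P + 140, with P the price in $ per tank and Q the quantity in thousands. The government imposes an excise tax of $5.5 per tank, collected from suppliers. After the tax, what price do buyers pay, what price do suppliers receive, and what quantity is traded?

Before the tax: set 261 − 5P = 6P + 140 → P* = $11, Q* = 206.
With the tax collected from suppliers, supply shifts: Qs = 6(P − 5.5) + 140.
New equilibrium: buyers pay $14, suppliers receive $8.5, Q = 191. (Wedge: Pb − Ps = 5.5.)

Buyers pay $14; suppliers receive $8.5; quantity = 191.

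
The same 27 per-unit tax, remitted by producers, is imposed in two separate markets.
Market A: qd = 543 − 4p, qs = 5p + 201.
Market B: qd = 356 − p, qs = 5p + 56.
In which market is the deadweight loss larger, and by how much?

Market A: pre-tax p* = 38, q* = 391; post-tax q = 331; deadweight loss = 810.
Market B: pre-tax p* = 50, q* = 306; post-tax q = 283.5; deadweight loss = 303.75.
Difference: 810 vs 303.75 → market A is larger by 506.25.

Market A, by 506.25.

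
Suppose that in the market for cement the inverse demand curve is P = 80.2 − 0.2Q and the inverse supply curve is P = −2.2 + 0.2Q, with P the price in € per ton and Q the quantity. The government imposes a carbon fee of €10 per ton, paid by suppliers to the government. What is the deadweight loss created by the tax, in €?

Rewrite in direct form: Qd = 401 − 5P and Qs = 5P + 11.
Without the tax, 401 − 5P = 5P + 11 gives 10P = 390, so P* = €39 and Q* = 206.
With the tax collected from suppliers, supply shifts: Qs = 5(P − 10) + 11.
Solving gives Q = 181 with buyers paying €44 and suppliers receiving €34 (the €10 wedge).
Quantity falls by |ΔQ| = |206 − 181| = 25.
DWL = ½ · t · |ΔQ| = ½ · 10 · 25 = €125.

Deadweight loss = €125.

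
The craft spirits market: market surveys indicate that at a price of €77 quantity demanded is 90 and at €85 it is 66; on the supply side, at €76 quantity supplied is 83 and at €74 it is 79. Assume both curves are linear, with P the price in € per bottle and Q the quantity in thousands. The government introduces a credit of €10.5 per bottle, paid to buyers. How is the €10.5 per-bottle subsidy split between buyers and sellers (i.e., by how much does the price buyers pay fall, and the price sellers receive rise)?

Demand slope: (66 − 90)/(85 − 77) = -3, so Qd = 321 − 3P.
Supply slope: (79 − 83)/(74 − 76) = 2, so Qs = 2P − 69.
Before the subsidy: set 321 − 3P = 2P − 69 → P* = €78, Q* = 87.
With a per-unit subsidy paid to buyers, each effectively pays P − 10.5, so demand becomes Qd = 321 − 3(P − 10.5).
Solving gives Q = 99.6 with buyers paying €73.8 and sellers receiving €84.3 (the €10.5 wedge).
Gain to buyers: €4.2; to sellers: €6.3. (They sum to €10.5.)

Buyers gain €4.2 per bottle; sellers gain €6.3 per bottle.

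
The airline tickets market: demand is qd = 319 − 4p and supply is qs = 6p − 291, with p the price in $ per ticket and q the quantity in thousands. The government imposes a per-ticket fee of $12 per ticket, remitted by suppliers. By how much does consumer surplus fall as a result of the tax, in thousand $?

Without the tax, 319 − 4p = 6p − 291 gives 10p = 610, so p* = $61 and q* = 75.
With the tax collected from suppliers, supply shifts: qs = 6(p − 12) − 291.
Solving gives q = 46.2 with buyers paying $68.2 and suppliers receiving $56.2 (the $12 wedge).
ΔCS is the trapezoid between Q = 46.2 and Q = 75 of height $7.2: ½ · (75 + 46.2) · 7.2 = $436.32.

Consumer surplus falls by $436.32 thousand.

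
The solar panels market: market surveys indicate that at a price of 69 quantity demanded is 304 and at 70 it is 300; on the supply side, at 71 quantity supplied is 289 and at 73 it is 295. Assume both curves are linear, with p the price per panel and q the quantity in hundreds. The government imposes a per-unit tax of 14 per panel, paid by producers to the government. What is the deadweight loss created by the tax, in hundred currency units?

Deadweight loss = 168 hundred.

Demand slope: (300 − 304)/(70 − 69) = -4, so qd = 580 − 4p.
Supply slope: (295 − 289)/(73 − 71) = 3, so qs = 3p + 76.
Without the tax, 580 − 4p = 3p + 76 gives 7p = 504, so p* = 72 and q* = 292.
With the tax collected from producers, supply shifts: qs = 3(p − 14) + 76.
Solving gives q = 268 with consumers paying 78 and producers receiving 64 (the 14 wedge).
Quantity falls by |ΔQ| = |292 − 268| = 24.
DWL = ½ · t · |ΔQ| = ½ · 14 · 24 = 168.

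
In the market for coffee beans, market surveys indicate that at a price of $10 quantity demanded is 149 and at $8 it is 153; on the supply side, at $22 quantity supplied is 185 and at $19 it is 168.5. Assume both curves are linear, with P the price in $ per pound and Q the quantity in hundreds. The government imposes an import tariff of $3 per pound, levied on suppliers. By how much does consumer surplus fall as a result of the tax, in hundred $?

Consumer surplus falls by $305.36 hundred.

Demand slope: (153 − 149)/(8 − 10) = -2, so Qd = 169 − 2P.
Supply slope: (168.5 − 185)/(19 − 22) = 5.5, so Qs = 5.5P + 64.
Before the tax: set 169 − 2P = 5.5P + 64 → P* = $14, Q* = 141.
With the tax collected from suppliers, supply shifts: Qs = 5.5(P − 3) + 64.
New equilibrium: buyers pay $16.2, suppliers receive $13.2, Q = 136.6. (Wedge: Pb − Ps = 3.)
ΔCS is the trapezoid between Q = 136.6 and Q = 141 of height $2.2: ½ · (141 + 136.6) · 2.2 = $305.36.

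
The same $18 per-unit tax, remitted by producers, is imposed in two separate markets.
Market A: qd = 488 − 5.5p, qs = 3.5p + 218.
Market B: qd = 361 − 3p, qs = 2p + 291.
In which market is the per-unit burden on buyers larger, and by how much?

Market B, by $0.2.

Market A: pre-tax p* = $30, q* = 323; post-tax q = 284.5; per-unit burden on buyers = $7.
Market B: pre-tax p* = $14, q* = 319; post-tax q = 297.4; per-unit burden on buyers = $7.2.
Difference: $7 vs $7.2 → market B is larger by $0.2.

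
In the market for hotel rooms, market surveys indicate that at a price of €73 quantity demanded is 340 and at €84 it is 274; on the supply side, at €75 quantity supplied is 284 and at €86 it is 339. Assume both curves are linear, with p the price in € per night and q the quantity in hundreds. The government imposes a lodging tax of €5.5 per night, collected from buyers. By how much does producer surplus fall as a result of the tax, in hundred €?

Producer surplus falls by €889.5 hundred.

Demand slope: (274 − 340)/(84 − 73) = -6, so qd = 778 − 6p.
Supply slope: (339 − 284)/(86 − 75) = 5, so qs = 5p − 91.
Before the tax: set 778 − 6p = 5p − 91 → p* = €79, q* = 304.
With the tax collected from buyers, demand (in seller-price terms) shifts: qd = 778 − 6(p + 5.5).
Solving gives q = 289 with buyers paying €81.5 and producers receiving €76 (the €5.5 wedge).
ΔPS is the trapezoid between Q = 289 and Q = 304 of height €3: ½ · (304 + 289) · 3 = €889.5.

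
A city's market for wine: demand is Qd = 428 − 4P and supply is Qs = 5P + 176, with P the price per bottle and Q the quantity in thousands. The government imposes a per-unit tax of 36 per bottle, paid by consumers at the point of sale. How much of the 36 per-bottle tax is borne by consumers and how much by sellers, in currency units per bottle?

Consumers bear 20 per bottle; sellers bear 16 per bottle.

Without the tax, 428 − 4P = 5P + 176 gives 9P = 252, so P* = 28 and Q* = 316.
With the tax collected from consumers, demand (in seller-price terms) shifts: Qd = 428 − 4(P + 36).
New equilibrium: consumers pay 48, sellers receive 12, Q = 236. (Wedge: Pb − Ps = 36.)
Burden on consumers: 20; on sellers: 16. (They sum to 36.)
The less price-elastic side of the market bears the larger share of a per-unit tax.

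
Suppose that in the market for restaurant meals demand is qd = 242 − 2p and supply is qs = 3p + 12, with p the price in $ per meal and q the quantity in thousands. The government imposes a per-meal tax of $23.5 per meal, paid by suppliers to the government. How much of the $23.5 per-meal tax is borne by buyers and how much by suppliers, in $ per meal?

Before the tax: set 242 − 2p = 3p + 12 → p* = $46, q* = 150.
With the tax collected from suppliers, supply shifts: qs = 3(p − 23.5) + 12.
Solving gives q = 121.8 with buyers paying $60.1 and suppliers receiving $36.6 (the $23.5 wedge).
Burden on buyers: $14.1; on suppliers: $9.4. (They sum to $23.5.)

Buyers bear $14.1 per meal; suppliers bear $9.4 per meal.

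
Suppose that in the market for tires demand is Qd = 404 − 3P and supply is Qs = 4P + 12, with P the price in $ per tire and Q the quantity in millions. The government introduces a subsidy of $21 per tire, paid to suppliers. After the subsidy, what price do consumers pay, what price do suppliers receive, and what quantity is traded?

Consumers pay $44; suppliers receive $65; quantity = 272.

Without the subsidy, 404 − 3P = 4P + 12 gives 7P = 392, so P* = $56 and Q* = 236.
With a per-unit subsidy paid to suppliers, each receives P + 21 per unit sold, so supply becomes Qs = 4(P + 21) + 12.
New equilibrium: consumers pay $44, suppliers receive $65, Q = 272. (Wedge: Pb − Ps = −21.)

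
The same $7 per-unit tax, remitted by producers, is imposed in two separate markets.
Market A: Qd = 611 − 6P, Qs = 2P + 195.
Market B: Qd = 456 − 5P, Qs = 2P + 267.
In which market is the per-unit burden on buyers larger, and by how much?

Market B, by $0.25.

Market A: pre-tax P* = $52, Q* = 299; post-tax Q = 288.5; per-unit burden on buyers = $1.75.
Market B: pre-tax P* = $27, Q* = 321; post-tax Q = 311; per-unit burden on buyers = $2.
Difference: $1.75 vs $2 → market B is larger by $0.25.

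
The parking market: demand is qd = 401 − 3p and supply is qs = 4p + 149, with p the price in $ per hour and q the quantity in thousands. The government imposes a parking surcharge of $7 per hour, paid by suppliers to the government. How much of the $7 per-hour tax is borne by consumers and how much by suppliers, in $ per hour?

Before the tax: set 401 − 3p = 4p + 149 → p* = $36, q* = 293.
With the tax collected from suppliers, supply shifts: qs = 4(p − 7) + 149.
New equilibrium: consumers pay $40, suppliers receive $33, q = 281. (Wedge: pb − ps = 7.)
Burden on consumers: $4; on suppliers: $3. (They sum to $7.)
The less price-elastic side of the market bears the larger share of a per-unit tax.

Consumers bear $4 per hour; suppliers bear $3 per hour.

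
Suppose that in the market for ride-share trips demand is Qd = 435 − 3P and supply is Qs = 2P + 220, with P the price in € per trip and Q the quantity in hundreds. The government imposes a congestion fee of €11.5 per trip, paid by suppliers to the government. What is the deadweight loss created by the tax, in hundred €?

Deadweight loss = €79.35 hundred.

Without the tax, 435 − 3P = 2P + 220 gives 5P = 215, so P* = €43 and Q* = 306.
With the tax collected from suppliers, supply shifts: Qs = 2(P − 11.5) + 220.
Solving gives Q = 292.2 with consumers paying €47.6 and suppliers receiving €36.1 (the €11.5 wedge).
Quantity falls by |ΔQ| = |306 − 292.2| = 13.8.
DWL = ½ · t · |ΔQ| = ½ · 11.5 · 13.8 = €79.35.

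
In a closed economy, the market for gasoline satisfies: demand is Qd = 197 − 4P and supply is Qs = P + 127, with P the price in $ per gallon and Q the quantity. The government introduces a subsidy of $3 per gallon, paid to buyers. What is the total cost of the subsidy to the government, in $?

Before the subsidy: set 197 − 4P = P + 127 → P* = $14, Q* = 141.
With a per-unit subsidy paid to buyers, each effectively pays P − 3, so demand becomes Qd = 197 − 4(P − 3).
New equilibrium: buyers pay $13.4, suppliers receive $16.4, Q = 143.4. (Wedge: Pb − Ps = −3.)
Outlay = t · Q = 3 · 143.4 = $430.2.

Government outlay = $430.2.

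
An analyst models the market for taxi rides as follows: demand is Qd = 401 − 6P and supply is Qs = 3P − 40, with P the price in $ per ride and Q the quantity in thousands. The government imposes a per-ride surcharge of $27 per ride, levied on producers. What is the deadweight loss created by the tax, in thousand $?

Before the tax: set 401 − 6P = 3P − 40 → P* = $49, Q* = 107.
With the tax collected from producers, supply shifts: Qs = 3(P − 27) − 40.
New equilibrium: buyers pay $58, producers receive $31, Q = 53. (Wedge: Pb − Ps = 27.)
Quantity falls by |ΔQ| = |107 − 53| = 54.
DWL = ½ · t · |ΔQ| = ½ · 27 · 54 = $729.

Deadweight loss = $729 thousand.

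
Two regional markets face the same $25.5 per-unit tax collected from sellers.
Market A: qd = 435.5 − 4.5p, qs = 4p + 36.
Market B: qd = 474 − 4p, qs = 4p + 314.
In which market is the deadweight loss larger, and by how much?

Market A: pre-tax p* = $47, q* = 224; post-tax q = 170; deadweight loss = $688.5.
Market B: pre-tax p* = $20, q* = 394; post-tax q = 343; deadweight loss = $650.25.
Difference: $688.5 vs $650.25 → market A is larger by $38.25.

Market A, by $38.25.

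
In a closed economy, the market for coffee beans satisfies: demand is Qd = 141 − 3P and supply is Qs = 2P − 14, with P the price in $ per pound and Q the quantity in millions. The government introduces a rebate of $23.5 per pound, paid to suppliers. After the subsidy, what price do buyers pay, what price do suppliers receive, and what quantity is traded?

Buyers pay $21.6; suppliers receive $45.1; quantity = 76.2.

Without the subsidy, 141 − 3P = 2P − 14 gives 5P = 155, so P* = $31 and Q* = 48.
With a per-unit subsidy paid to suppliers, each receives P + 23.5 per unit sold, so supply becomes Qs = 2(P + 23.5) − 14.
New equilibrium: buyers pay $21.6, suppliers receive $45.1, Q = 76.2. (Wedge: Pb − Ps = −23.5.)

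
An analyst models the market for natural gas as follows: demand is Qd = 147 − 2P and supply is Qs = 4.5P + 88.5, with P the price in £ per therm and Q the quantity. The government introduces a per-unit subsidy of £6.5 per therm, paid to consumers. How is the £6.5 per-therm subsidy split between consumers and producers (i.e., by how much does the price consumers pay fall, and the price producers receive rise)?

Consumers gain £4.5 per therm; producers gain £2 per therm.

Before the subsidy: set 147 − 2P = 4.5P + 88.5 → P* = £9, Q* = 129.
With a per-unit subsidy paid to consumers, each effectively pays P − 6.5, so demand becomes Qd = 147 − 2(P − 6.5).
New equilibrium: consumers pay £4.5, producers receive £11, Q = 138. (Wedge: Pb − Ps = −6.5.)
Gain to consumers: £4.5; to producers: £2. (They sum to £6.5.)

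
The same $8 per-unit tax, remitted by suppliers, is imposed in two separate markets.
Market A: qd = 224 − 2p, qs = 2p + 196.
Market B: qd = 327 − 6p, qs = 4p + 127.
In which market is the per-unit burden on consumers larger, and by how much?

Market A: pre-tax p* = $7, q* = 210; post-tax q = 202; per-unit burden on consumers = $4.
Market B: pre-tax p* = $20, q* = 207; post-tax q = 187.8; per-unit burden on consumers = $3.2.
Difference: $4 vs $3.2 → market A is larger by $0.8.

Market A, by $0.8.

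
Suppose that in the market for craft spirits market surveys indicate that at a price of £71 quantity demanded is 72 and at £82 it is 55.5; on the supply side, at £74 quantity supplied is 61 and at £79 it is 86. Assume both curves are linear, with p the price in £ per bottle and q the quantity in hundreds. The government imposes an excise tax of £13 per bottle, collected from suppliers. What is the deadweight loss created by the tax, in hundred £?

Deadweight loss = £97.5 hundred.

Demand slope: (55.5 − 72)/(82 − 71) = -1.5, so qd = 178.5 − 1.5p.
Supply slope: (86 − 61)/(79 − 74) = 5, so qs = 5p − 309.
Before the tax: set 178.5 − 1.5p = 5p − 309 → p* = £75, q* = 66.
With the tax collected from suppliers, supply shifts: qs = 5(p − 13) − 309.
New equilibrium: buyers pay £85, suppliers receive £72, q = 51. (Wedge: pb − ps = 13.)
Quantity falls by |ΔQ| = |66 − 51| = 15.
DWL = ½ · t · |ΔQ| = ½ · 13 · 15 = £97.5.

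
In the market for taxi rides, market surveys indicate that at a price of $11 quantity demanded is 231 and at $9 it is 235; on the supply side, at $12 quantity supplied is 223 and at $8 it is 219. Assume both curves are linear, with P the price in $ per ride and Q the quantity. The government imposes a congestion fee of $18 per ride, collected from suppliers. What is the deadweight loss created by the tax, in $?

Deadweight loss = $108.

Demand slope: (235 − 231)/(9 − 11) = -2, so Qd = 253 − 2P.
Supply slope: (219 − 223)/(8 − 12) = 1, so Qs = P + 211.
Before the tax: set 253 − 2P = P + 211 → P* = $14, Q* = 225.
With the tax collected from suppliers, supply shifts: Qs = (P − 18) + 211.
New equilibrium: consumers pay $20, suppliers receive $2, Q = 213. (Wedge: Pb − Ps = 18.)
Quantity falls by |ΔQ| = |225 − 213| = 12.
DWL = ½ · t · |ΔQ| = ½ · 18 · 12 = $108.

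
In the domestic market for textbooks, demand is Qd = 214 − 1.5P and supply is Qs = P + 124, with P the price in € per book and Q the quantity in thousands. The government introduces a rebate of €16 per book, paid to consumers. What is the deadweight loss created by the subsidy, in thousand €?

Deadweight loss = €76.8 thousand.

Before the subsidy: set 214 − 1.5P = P + 124 → P* = €36, Q* = 160.
With a per-unit subsidy paid to consumers, each effectively pays P − 16, so demand becomes Qd = 214 − 1.5(P − 16).
New equilibrium: consumers pay €29.6, suppliers receive €45.6, Q = 169.6. (Wedge: Pb − Ps = −16.)
Quantity rises by |ΔQ| = |160 − 169.6| = 9.6.
DWL = ½ · t · |ΔQ| = ½ · 16 · 9.6 = €76.8.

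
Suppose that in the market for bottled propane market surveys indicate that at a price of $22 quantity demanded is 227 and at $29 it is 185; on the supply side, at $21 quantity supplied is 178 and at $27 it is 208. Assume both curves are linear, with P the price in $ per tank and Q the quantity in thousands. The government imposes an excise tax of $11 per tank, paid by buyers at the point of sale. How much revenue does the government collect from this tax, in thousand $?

Tax revenue = $1903 thousand.

Demand slope: (185 − 227)/(29 − 22) = -6, so Qd = 359 − 6P.
Supply slope: (208 − 178)/(27 − 21) = 5, so Qs = 5P + 73.
Before the tax: set 359 − 6P = 5P + 73 → P* = $26, Q* = 203.
With the tax collected from buyers, demand (in seller-price terms) shifts: Qd = 359 − 6(P + 11).
Solving gives Q = 173 with buyers paying $31 and sellers receiving $20 (the $11 wedge).
Revenue = t · Q = 11 · 173 = $1903.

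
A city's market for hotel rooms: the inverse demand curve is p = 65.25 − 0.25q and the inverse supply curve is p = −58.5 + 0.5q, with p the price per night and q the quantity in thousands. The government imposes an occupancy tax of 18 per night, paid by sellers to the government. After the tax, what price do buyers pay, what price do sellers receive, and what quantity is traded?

Inverting to q(p) form: qd = 261 − 4p; qs = 2p + 117.
Before the tax: set 261 − 4p = 2p + 117 → p* = 24, q* = 165.
With the tax collected from sellers, supply shifts: qs = 2(p − 18) + 117.
Solving gives q = 141 with buyers paying 30 and sellers receiving 12 (the 18 wedge).
The less price-elastic side of the market bears the larger share of a per-unit tax.

Buyers pay 30; sellers receive 12; quantity = 141.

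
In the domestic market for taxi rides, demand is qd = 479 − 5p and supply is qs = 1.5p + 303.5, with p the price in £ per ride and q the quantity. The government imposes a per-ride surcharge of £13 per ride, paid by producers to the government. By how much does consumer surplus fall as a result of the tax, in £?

Consumer surplus falls by £1009.5.

Before the tax: set 479 − 5p = 1.5p + 303.5 → p* = £27, q* = 344.
With the tax collected from producers, supply shifts: qs = 1.5(p − 13) + 303.5.
Solving gives q = 329 with consumers paying £30 and producers receiving £17 (the £13 wedge).
ΔCS is the trapezoid between Q = 329 and Q = 344 of height £3: ½ · (344 + 329) · 3 = £1009.5.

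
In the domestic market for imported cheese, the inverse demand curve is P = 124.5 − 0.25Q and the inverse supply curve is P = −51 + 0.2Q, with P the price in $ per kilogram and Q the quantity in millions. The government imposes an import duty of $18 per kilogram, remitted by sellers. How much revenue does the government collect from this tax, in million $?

Tax revenue = $6300 million.

Rewrite in direct form: Qd = 498 − 4P and Qs = 5P + 255.
Without the tax, 498 − 4P = 5P + 255 gives 9P = 243, so P* = $27 and Q* = 390.
With the tax collected from sellers, supply shifts: Qs = 5(P − 18) + 255.
New equilibrium: consumers pay $37, sellers receive $19, Q = 350. (Wedge: Pb − Ps = 18.)
Revenue = t · Q = 18 · 350 = $6300.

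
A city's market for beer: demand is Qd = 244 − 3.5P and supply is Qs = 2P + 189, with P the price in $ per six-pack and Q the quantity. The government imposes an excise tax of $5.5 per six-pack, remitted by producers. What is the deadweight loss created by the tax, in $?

Without the tax, 244 − 3.5P = 2P + 189 gives 5.5P = 55, so P* = $10 and Q* = 209.
With the tax collected from producers, supply shifts: Qs = 2(P − 5.5) + 189.
Solving gives Q = 202 with consumers paying $12 and producers receiving $6.5 (the $5.5 wedge).
Quantity falls by |ΔQ| = |209 − 202| = 7.
DWL = ½ · t · |ΔQ| = ½ · 5.5 · 7 = $19.25.

Deadweight loss = $19.25.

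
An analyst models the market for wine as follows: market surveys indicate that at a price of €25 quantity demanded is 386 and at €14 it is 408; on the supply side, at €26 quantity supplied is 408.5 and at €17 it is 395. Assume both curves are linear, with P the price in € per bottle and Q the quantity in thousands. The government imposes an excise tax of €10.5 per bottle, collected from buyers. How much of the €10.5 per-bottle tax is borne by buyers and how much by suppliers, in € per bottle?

Buyers bear €4.5 per bottle; suppliers bear €6 per bottle.

Demand slope: (408 − 386)/(14 − 25) = -2, so Qd = 436 − 2P.
Supply slope: (395 − 408.5)/(17 − 26) = 1.5, so Qs = 1.5P + 369.5.
Without the tax, 436 − 2P = 1.5P + 369.5 gives 3.5P = 66.5, so P* = €19 and Q* = 398.
With the tax collected from buyers, demand (in seller-price terms) shifts: Qd = 436 − 2(P + 10.5).
Solving gives Q = 389 with buyers paying €23.5 and suppliers receiving €13 (the €10.5 wedge).
Burden on buyers: €4.5; on suppliers: €6. (They sum to €10.5.)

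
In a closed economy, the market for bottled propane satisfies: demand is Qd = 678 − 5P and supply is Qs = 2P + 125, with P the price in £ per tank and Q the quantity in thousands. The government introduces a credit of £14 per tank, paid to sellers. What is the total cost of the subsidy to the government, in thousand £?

Government outlay = £4242 thousand.

Before the subsidy: set 678 − 5P = 2P + 125 → P* = £79, Q* = 283.
With a per-unit subsidy paid to sellers, each receives P + 14 per unit sold, so supply becomes Qs = 2(P + 14) + 125.
New equilibrium: buyers pay £75, sellers receive £89, Q = 303. (Wedge: Pb − Ps = −14.)
Outlay = t · Q = 14 · 303 = £4242.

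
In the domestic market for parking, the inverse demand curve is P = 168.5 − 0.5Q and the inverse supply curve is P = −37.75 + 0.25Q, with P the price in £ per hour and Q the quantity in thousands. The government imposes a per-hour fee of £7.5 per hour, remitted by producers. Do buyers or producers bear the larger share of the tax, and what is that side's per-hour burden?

Rewrite in direct form: Qd = 337 − 2P and Qs = 4P + 151.
Without the tax, 337 − 2P = 4P + 151 gives 6P = 186, so P* = £31 and Q* = 275.
With the tax collected from producers, supply shifts: Qs = 4(P − 7.5) + 151.
Solving gives Q = 265 with buyers paying £36 and producers receiving £28.5 (the £7.5 wedge).
Per-hour burden: buyers £5, producers £2.5.
Buyers take the larger share because demand is less price-elastic here (demand slope 2 vs supply slope 4).
The less price-elastic side of the market bears the larger share of a per-unit tax.

Buyers bear the larger share: £5 per hour.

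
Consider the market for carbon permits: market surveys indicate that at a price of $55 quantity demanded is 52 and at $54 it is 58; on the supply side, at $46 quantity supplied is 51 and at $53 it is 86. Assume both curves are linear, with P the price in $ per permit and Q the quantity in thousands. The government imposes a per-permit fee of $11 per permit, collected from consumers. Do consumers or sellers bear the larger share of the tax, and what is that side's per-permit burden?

Demand slope: (58 − 52)/(54 − 55) = -6, so Qd = 382 − 6P.
Supply slope: (86 − 51)/(53 − 46) = 5, so Qs = 5P − 179.
Without the tax, 382 − 6P = 5P − 179 gives 11P = 561, so P* = $51 and Q* = 76.
With the tax collected from consumers, demand (in seller-price terms) shifts: Qd = 382 − 6(P + 11).
Solving gives Q = 46 with consumers paying $56 and sellers receiving $45 (the $11 wedge).
Per-permit burden: consumers $5, sellers $6.
Sellers take the larger share because supply is less price-elastic here (demand slope 6 vs supply slope 5).
The less price-elastic side of the market bears the larger share of a per-unit tax.

Sellers bear the larger share: $6 per permit.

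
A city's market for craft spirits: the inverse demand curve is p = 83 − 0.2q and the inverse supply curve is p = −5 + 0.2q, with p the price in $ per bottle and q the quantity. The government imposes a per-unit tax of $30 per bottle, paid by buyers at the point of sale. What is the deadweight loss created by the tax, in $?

Deadweight loss = $1125.

Inverting to q(p) form: qd = 415 − 5p; qs = 5p + 25.
Without the tax, 415 − 5p = 5p + 25 gives 10p = 390, so p* = $39 and q* = 220.
With the tax collected from buyers, demand (in seller-price terms) shifts: qd = 415 − 5(p + 30).
New equilibrium: buyers pay $54, suppliers receive $24, q = 145. (Wedge: pb − ps = 30.)
Quantity falls by |ΔQ| = |220 − 145| = 75.
DWL = ½ · t · |ΔQ| = ½ · 30 · 75 = $1125.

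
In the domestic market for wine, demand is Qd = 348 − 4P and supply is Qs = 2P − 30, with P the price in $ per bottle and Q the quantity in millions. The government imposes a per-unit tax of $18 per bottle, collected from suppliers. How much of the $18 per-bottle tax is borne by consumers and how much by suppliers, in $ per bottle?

Without the tax, 348 − 4P = 2P − 30 gives 6P = 378, so P* = $63 and Q* = 96.
With the tax collected from suppliers, supply shifts: Qs = 2(P − 18) − 30.
Solving gives Q = 72 with consumers paying $69 and suppliers receiving $51 (the $18 wedge).
Burden on consumers: $6; on suppliers: $12. (They sum to $18.)

Consumers bear $6 per bottle; suppliers bear $12 per bottle.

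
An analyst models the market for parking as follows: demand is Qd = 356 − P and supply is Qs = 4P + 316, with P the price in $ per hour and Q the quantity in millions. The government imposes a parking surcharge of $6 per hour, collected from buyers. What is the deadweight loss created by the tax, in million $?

Before the tax: set 356 − P = 4P + 316 → P* = $8, Q* = 348.
With the tax collected from buyers, demand (in seller-price terms) shifts: Qd = 356 − (P + 6).
Solving gives Q = 343.2 with buyers paying $12.8 and producers receiving $6.8 (the $6 wedge).
Quantity falls by |ΔQ| = |348 − 343.2| = 4.8.
DWL = ½ · t · |ΔQ| = ½ · 6 · 4.8 = $14.4.

Deadweight loss = $14.4 million.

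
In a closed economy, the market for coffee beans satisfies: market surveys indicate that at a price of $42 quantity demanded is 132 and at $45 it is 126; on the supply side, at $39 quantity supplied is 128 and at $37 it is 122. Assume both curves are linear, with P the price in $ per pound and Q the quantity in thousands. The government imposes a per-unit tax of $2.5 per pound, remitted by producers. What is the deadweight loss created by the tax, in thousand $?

Deadweight loss = $3.75 thousand.

Demand slope: (126 − 132)/(45 − 42) = -2, so Qd = 216 − 2P.
Supply slope: (122 − 128)/(37 − 39) = 3, so Qs = 3P + 11.
Before the tax: set 216 − 2P = 3P + 11 → P* = $41, Q* = 134.
With the tax collected from producers, supply shifts: Qs = 3(P − 2.5) + 11.
Solving gives Q = 131 with consumers paying $42.5 and producers receiving $40 (the $2.5 wedge).
Quantity falls by |ΔQ| = |134 − 131| = 3.
DWL = ½ · t · |ΔQ| = ½ · 2.5 · 3 = $3.75.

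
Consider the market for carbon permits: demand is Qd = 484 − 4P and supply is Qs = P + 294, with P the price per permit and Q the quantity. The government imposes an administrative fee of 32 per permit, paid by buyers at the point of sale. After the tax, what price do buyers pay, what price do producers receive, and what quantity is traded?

Without the tax, 484 − 4P = P + 294 gives 5P = 190, so P* = 38 and Q* = 332.
With the tax collected from buyers, demand (in seller-price terms) shifts: Qd = 484 − 4(P + 32).
Solving gives Q = 306.4 with buyers paying 44.4 and producers receiving 12.4 (the 32 wedge).

Buyers pay 44.4; producers receive 12.4; quantity = 306.4.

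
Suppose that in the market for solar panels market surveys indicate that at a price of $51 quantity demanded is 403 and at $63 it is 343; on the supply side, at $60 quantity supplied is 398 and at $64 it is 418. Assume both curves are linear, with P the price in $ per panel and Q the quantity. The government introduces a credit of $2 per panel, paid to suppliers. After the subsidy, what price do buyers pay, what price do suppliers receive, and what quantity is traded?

Buyers pay $55; suppliers receive $57; quantity = 383.

Demand slope: (343 − 403)/(63 − 51) = -5, so Qd = 658 − 5P.
Supply slope: (418 − 398)/(64 − 60) = 5, so Qs = 5P + 98.
Before the subsidy: set 658 − 5P = 5P + 98 → P* = $56, Q* = 378.
With a per-unit subsidy paid to suppliers, each receives P + 2 per unit sold, so supply becomes Qs = 5(P + 2) + 98.
New equilibrium: buyers pay $55, suppliers receive $57, Q = 383. (Wedge: Pb − Ps = −2.)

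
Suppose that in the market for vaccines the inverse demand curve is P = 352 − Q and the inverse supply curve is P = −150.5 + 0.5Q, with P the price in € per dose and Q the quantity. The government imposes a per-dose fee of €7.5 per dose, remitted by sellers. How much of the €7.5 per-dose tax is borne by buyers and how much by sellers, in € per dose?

Buyers bear €5 per dose; sellers bear €2.5 per dose.

Rewrite in direct form: Qd = 352 − P and Qs = 2P + 301.
Without the tax, 352 − P = 2P + 301 gives 3P = 51, so P* = €17 and Q* = 335.
With the tax collected from sellers, supply shifts: Qs = 2(P − 7.5) + 301.
Solving gives Q = 330 with buyers paying €22 and sellers receiving €14.5 (the €7.5 wedge).
Burden on buyers: €5; on sellers: €2.5. (They sum to €7.5.)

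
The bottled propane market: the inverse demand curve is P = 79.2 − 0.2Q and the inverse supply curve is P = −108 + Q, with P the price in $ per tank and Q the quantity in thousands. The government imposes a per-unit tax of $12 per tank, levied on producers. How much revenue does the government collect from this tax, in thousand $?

Tax revenue = $1752 thousand.

Inverting to Q(P) form: Qd = 396 − 5P; Qs = P + 108.
Without the tax, 396 − 5P = P + 108 gives 6P = 288, so P* = $48 and Q* = 156.
With the tax collected from producers, supply shifts: Qs = (P − 12) + 108.
Solving gives Q = 146 with buyers paying $50 and producers receiving $38 (the $12 wedge).
Revenue = t · Q = 12 · 146 = $1752.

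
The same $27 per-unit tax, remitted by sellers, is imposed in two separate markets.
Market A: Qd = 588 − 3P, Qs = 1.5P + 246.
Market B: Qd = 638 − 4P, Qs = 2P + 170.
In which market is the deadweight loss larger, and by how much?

Market A: pre-tax P* = $76, Q* = 360; post-tax Q = 333; deadweight loss = $364.5.
Market B: pre-tax P* = $78, Q* = 326; post-tax Q = 290; deadweight loss = $486.
Difference: $364.5 vs $486 → market B is larger by $121.5.

Market B, by $121.5.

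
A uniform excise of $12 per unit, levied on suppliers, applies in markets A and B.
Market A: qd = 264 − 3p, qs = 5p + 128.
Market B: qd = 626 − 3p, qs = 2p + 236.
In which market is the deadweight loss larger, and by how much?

Market A: pre-tax p* = $17, q* = 213; post-tax q = 190.5; deadweight loss = $135.
Market B: pre-tax p* = $78, q* = 392; post-tax q = 377.6; deadweight loss = $86.4.
Difference: $135 vs $86.4 → market A is larger by $48.6.

Market A, by $48.6.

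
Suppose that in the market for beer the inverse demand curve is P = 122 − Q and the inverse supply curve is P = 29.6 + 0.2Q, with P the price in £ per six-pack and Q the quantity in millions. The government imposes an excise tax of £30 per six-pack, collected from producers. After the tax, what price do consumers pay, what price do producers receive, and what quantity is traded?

Rewrite in direct form: Qd = 122 − P and Qs = 5P − 148.
Without the tax, 122 − P = 5P − 148 gives 6P = 270, so P* = £45 and Q* = 77.
With the tax collected from producers, supply shifts: Qs = 5(P − 30) − 148.
New equilibrium: consumers pay £70, producers receive £40, Q = 52. (Wedge: Pb − Ps = 30.)
The less price-elastic side of the market bears the larger share of a per-unit tax.

Consumers pay £70; producers receive £40; quantity = 52.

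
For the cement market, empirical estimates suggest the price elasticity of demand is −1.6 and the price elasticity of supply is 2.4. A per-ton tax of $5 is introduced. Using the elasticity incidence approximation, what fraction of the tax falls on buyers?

Incidence ratio: buyers' share ≈ εs / (εs + |εd|) = 2.4 / (2.4 + 1.6) = 0.6.
Supply is the more elastic side, so buyers bear the larger share.

Buyers' share ≈ 0.6.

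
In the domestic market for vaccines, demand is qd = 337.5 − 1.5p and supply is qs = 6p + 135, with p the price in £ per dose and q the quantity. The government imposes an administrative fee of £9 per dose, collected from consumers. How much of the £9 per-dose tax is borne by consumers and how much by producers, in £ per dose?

Without the tax, 337.5 − 1.5p = 6p + 135 gives 7.5p = 202.5, so p* = £27 and q* = 297.
With the tax collected from consumers, demand (in seller-price terms) shifts: qd = 337.5 − 1.5(p + 9).
New equilibrium: consumers pay £34.2, producers receive £25.2, q = 286.2. (Wedge: pb − ps = 9.)
Burden on consumers: £7.2; on producers: £1.8. (They sum to £9.)
The less price-elastic side of the market bears the larger share of a per-unit tax.

Consumers bear £7.2 per dose; producers bear £1.8 per dose.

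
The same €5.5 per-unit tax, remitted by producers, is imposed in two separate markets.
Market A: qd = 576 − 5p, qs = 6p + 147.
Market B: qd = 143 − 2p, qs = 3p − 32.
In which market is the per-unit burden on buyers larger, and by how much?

Market A: pre-tax p* = €39, q* = 381; post-tax q = 366; per-unit burden on buyers = €3.
Market B: pre-tax p* = €35, q* = 73; post-tax q = 66.4; per-unit burden on buyers = €3.3.
Difference: €3 vs €3.3 → market B is larger by €0.3.

Market B, by €0.3.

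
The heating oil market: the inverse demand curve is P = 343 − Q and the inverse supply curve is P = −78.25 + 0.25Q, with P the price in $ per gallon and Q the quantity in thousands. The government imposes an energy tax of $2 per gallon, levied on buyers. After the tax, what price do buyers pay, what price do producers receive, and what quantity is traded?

Rewrite in direct form: Qd = 343 − P and Qs = 4P + 313.
Without the tax, 343 − P = 4P + 313 gives 5P = 30, so P* = $6 and Q* = 337.
With the tax collected from buyers, demand (in seller-price terms) shifts: Qd = 343 − (P + 2).
Solving gives Q = 335.4 with buyers paying $7.6 and producers receiving $5.6 (the $2 wedge).
The less price-elastic side of the market bears the larger share of a per-unit tax.

Buyers pay $7.6; producers receive $5.6; quantity = 335.4.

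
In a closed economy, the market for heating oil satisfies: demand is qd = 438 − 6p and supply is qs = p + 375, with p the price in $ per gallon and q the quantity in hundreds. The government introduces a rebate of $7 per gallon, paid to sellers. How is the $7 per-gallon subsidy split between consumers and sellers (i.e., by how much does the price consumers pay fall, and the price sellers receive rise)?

Without the subsidy, 438 − 6p = p + 375 gives 7p = 63, so p* = $9 and q* = 384.
With a per-unit subsidy paid to sellers, each receives p + 7 per unit sold, so supply becomes qs = (p + 7) + 375.
New equilibrium: consumers pay $8, sellers receive $15, q = 390. (Wedge: pb − ps = −7.)
Gain to consumers: $1; to sellers: $6. (They sum to $7.)

Consumers gain $1 per gallon; sellers gain $6 per gallon.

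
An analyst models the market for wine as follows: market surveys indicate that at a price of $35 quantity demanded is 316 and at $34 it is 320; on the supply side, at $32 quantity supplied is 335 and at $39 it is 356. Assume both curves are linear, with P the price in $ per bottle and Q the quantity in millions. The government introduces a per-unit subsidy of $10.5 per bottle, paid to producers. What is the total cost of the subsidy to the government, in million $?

Demand slope: (320 − 316)/(34 − 35) = -4, so Qd = 456 − 4P.
Supply slope: (356 − 335)/(39 − 32) = 3, so Qs = 3P + 239.
Without the subsidy, 456 − 4P = 3P + 239 gives 7P = 217, so P* = $31 and Q* = 332.
With a per-unit subsidy paid to producers, each receives P + 10.5 per unit sold, so supply becomes Qs = 3(P + 10.5) + 239.
New equilibrium: consumers pay $26.5, producers receive $37, Q = 350. (Wedge: Pb − Ps = −10.5.)
Outlay = t · Q = 10.5 · 350 = $3675.

Government outlay = $3675 million.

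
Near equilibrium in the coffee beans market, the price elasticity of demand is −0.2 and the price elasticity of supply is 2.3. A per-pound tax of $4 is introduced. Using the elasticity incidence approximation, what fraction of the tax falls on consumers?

Consumers' share ≈ 0.92.

Incidence ratio: consumers' share ≈ εs / (εs + |εd|) = 2.3 / (2.3 + 0.2) = 0.92.
Supply is the more elastic side, so consumers bear the larger share.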